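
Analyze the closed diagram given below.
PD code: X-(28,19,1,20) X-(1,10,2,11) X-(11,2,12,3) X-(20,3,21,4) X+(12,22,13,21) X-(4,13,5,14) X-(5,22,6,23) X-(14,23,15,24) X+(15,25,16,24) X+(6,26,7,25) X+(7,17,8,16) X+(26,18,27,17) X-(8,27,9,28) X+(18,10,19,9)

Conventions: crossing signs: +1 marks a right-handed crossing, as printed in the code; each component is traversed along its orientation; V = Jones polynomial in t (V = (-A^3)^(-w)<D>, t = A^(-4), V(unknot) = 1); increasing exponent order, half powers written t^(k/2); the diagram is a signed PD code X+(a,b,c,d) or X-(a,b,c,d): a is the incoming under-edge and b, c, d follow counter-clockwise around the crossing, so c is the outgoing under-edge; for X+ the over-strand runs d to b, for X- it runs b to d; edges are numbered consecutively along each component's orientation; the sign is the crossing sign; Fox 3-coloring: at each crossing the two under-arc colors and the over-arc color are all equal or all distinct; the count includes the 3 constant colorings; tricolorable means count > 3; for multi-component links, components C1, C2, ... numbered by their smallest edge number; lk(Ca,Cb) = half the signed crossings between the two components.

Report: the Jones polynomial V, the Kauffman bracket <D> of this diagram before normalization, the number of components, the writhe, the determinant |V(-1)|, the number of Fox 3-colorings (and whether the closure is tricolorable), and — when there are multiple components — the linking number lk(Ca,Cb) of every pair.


Jones polynomial: V(t) = -t^-5 + t^-4 - t^-3 + 2t^-2 - t^-1 + 2 - t
<D> = -A^-10 + 2A^-6 - A^-2 + 2A^2 - A^6 + A^10 - A^14; writhe -2
components 1, writhe -2 (14 crossings)
3-colorings: 9 of 3^14, det 9 — tricolorable
note: w = -2 (over 14 crossings) is diagram-only; (-A^3)^(2) removes it from V


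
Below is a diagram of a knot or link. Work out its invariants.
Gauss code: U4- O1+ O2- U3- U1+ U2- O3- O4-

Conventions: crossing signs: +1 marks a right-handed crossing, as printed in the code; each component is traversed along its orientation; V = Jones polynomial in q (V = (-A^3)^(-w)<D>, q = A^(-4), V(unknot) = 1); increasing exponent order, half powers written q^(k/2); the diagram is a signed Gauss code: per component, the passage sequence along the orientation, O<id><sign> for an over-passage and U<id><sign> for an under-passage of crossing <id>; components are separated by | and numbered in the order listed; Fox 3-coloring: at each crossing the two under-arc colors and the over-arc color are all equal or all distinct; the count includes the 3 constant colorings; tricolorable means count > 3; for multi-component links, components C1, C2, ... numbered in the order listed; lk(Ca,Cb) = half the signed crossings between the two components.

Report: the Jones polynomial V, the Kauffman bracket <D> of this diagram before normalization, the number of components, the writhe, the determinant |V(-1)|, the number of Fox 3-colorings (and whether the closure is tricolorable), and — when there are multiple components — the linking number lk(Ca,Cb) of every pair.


V(q) = 1
bracket: A^-6, w = -2
1 component, writhe -2, over 4 crossings
det 1, colorings 3 of 3^4 — not tricolorable
observation: w = -2 shifts under R1 moves; the (-A^3)^(2) factor cancels that in V


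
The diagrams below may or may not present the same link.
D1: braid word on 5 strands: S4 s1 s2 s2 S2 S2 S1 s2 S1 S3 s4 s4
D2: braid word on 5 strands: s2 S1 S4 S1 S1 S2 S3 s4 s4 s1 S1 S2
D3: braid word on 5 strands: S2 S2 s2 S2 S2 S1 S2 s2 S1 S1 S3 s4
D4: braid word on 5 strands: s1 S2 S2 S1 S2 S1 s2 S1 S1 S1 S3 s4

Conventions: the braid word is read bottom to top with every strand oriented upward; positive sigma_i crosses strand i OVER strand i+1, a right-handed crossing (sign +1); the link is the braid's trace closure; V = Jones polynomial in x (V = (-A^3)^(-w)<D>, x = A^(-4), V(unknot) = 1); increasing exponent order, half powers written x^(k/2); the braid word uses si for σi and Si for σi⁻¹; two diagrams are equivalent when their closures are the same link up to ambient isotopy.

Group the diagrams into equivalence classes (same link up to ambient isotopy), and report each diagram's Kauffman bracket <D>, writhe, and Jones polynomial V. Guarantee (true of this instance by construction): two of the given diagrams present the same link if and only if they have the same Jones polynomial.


grouping into links: {D1} | {D2} | {D3, D4}
V(D1) = 1  (w 0, c 12, <D> = 1)
D2 (bracket A^-8 + 1 - A^4; 12 crossings at w = -4): V = -x^-4 + x^-3 + x^-1
V(D3) = x^-8 - 2x^-7 + x^-6 - 2x^-5 + 2x^-4 + x^-2  (w -6, c 12, <D> = A^-10 + 2A^-2 - 2A^2 + A^6 - 2A^10 + A^14)
D4 (bracket A^-10 + 2A^-2 - 2A^2 + A^6 - 2A^10 + A^14; 12 crossings at w = -6): V = x^-8 - 2x^-7 + x^-6 - 2x^-5 + 2x^-4 + x^-2
key observation: V(x) takes 3 values over 4 diagrams, fixing the grouping


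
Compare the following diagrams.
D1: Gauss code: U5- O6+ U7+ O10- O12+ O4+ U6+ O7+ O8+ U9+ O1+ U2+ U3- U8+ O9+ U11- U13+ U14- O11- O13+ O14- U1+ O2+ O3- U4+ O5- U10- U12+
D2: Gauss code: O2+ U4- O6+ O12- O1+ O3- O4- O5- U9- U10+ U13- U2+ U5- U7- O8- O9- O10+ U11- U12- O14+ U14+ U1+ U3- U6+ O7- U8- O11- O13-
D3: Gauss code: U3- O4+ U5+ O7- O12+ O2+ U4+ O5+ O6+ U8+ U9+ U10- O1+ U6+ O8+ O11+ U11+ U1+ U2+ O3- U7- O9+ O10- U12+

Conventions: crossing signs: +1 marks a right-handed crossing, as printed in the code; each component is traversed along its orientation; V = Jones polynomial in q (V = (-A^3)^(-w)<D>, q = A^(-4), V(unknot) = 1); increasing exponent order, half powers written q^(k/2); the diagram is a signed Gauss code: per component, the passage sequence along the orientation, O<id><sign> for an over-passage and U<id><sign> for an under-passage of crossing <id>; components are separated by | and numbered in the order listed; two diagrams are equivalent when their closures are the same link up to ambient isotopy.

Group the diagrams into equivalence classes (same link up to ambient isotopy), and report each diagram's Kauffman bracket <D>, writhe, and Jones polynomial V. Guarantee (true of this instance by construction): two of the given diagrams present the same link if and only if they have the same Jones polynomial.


grouping into links: {D1, D3} | {D2}
V(D1) = q^2 + 2q^4 - 2q^5 + q^6 - 2q^7 + q^8  (w +4, c 14, <D> = A^-20 - 2A^-16 + A^-12 - 2A^-8 + 2A^-4 + A^4)
V(D2) = -q^-4 + q^-3 + q^-1  [14 crossings, <D> = A^-8 + 1 - A^4, w = -4]
V(D3) = q^2 + 2q^4 - 2q^5 + q^6 - 2q^7 + q^8  [12 crossings, <D> = A^-14 - 2A^-10 + A^-6 - 2A^-2 + 2A^2 + A^10, w = +6]
why: 2 values of V(q) split the 3 diagrams


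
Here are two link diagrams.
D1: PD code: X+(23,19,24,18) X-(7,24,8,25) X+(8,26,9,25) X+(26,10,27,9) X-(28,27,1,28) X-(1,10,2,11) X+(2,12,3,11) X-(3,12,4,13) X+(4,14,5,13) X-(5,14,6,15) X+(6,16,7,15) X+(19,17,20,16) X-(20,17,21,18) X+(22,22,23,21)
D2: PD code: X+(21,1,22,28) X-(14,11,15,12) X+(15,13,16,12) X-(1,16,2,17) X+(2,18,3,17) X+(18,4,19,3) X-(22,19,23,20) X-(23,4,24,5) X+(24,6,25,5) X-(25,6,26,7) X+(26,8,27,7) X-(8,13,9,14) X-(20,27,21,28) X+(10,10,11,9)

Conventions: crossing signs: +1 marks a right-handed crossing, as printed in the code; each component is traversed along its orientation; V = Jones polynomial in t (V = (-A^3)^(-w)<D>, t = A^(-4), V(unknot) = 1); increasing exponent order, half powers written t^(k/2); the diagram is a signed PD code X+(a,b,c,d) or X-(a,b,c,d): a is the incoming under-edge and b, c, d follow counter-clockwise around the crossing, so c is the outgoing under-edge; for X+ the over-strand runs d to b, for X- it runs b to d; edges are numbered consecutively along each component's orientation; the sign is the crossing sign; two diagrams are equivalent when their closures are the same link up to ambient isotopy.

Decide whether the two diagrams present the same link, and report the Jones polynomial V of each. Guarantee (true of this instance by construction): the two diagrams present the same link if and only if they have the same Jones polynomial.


same link: yes
V(D1) = 1  [14 crossings, <D> = A^6, w = +2]
V(D2) = 1  [14 crossings, <D> = 1, w = 0]
insight: all 2 diagrams share one V(t), hence one class


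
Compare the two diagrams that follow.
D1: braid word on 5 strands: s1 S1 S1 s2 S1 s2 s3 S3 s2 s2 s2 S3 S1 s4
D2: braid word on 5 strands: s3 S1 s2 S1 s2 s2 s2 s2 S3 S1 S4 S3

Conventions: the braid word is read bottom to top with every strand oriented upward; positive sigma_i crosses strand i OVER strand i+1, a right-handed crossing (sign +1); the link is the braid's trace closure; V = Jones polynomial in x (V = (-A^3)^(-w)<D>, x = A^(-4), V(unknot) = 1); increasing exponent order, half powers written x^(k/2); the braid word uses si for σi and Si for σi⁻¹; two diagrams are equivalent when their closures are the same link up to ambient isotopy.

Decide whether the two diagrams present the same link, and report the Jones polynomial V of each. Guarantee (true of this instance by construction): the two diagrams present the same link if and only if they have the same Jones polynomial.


same link: yes
V(D1) = -x^-2 + 2x^-1 - 2 + 4x - 4x^2 + 4x^3 - 3x^4 + 2x^5 - x^6  [14 crossings, <D> = -A^-18 + 2A^-14 - 3A^-10 + 4A^-6 - 4A^-2 + 4A^2 - 2A^6 + 2A^10 - A^14, w = +2]
V(D2) = -x^-2 + 2x^-1 - 2 + 4x - 4x^2 + 4x^3 - 3x^4 + 2x^5 - x^6  [12 crossings, <D> = -A^-24 + 2A^-20 - 3A^-16 + 4A^-12 - 4A^-8 + 4A^-4 - 2 + 2A^4 - A^8, w = 0]
insight: one V(x) for all 2 diagrams — one class (guaranteed)


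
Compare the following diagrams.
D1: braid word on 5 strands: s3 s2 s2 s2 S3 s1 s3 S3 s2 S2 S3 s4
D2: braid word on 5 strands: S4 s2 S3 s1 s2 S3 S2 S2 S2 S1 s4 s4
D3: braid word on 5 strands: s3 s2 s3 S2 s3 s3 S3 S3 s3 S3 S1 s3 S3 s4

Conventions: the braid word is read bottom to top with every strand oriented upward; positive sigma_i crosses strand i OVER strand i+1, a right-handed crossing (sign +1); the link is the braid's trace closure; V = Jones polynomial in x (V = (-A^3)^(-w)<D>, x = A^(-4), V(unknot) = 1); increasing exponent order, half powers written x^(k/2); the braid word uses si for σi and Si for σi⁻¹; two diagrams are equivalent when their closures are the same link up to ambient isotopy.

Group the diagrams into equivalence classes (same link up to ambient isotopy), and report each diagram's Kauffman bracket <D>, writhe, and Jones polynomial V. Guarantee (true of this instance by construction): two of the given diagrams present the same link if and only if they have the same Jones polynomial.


classes: {D1} | {D2} | {D3}
V(D1) = x + x^3 - x^4  [12 crossings, <D> = -A^-4 + 1 + A^8, w = +4]
V(D2) = -x^-6 + x^-5 - x^-4 + 2x^-3 - x^-2 + x^-1  [12 crossings, <D> = A^-2 - A^2 + 2A^6 - A^10 + A^14 - A^18, w = -2]
D3 (bracket A^6; 14 crossings at w = +2): V = 1
note: V(x) takes 3 values over 3 diagrams, fixing the grouping


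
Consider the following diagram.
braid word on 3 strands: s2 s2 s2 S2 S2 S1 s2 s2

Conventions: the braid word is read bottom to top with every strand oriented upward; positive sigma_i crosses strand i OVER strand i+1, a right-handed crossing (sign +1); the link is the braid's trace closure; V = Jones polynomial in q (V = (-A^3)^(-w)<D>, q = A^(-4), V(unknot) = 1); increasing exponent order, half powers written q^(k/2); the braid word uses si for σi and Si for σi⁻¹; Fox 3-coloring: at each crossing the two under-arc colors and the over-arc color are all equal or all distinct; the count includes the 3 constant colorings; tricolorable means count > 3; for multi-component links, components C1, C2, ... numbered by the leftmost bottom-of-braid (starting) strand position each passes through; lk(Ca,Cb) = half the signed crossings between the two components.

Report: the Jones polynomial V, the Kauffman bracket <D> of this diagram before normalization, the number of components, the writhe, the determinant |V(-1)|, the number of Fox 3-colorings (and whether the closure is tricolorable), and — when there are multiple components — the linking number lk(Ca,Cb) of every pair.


V(q) = q + q^3 - q^4
bracket: -A^-10 + A^-6 + A^2, w = +2
1 component, writhe +2, over 8 crossings
det 3, colorings 9 of 3^8 — tricolorable
observation: the span of V is 3, forcing >= 3 crossings in any diagram


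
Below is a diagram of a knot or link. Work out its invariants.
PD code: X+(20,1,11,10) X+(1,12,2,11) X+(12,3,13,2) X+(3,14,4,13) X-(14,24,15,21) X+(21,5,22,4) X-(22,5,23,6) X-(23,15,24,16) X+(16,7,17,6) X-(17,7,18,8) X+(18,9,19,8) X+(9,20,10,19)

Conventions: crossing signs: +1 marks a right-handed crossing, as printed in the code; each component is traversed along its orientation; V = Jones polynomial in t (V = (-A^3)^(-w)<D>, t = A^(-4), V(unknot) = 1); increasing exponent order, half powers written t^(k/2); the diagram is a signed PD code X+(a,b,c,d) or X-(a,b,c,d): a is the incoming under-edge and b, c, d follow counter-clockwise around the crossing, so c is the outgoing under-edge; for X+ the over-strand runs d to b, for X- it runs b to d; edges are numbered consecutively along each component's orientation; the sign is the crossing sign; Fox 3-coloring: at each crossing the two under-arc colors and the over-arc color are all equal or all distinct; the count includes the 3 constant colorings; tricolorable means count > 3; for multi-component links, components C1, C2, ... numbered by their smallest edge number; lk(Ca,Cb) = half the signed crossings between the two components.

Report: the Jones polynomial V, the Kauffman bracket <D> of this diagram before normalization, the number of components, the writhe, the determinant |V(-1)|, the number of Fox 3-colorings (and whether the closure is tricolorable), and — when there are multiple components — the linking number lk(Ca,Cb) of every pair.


Jones polynomial: V(t) = 1 + 2t^2 - t^3 + 2t^4 - 2t^5 + 2t^6 - t^7 + t^8
<D> = A^-20 - A^-16 + 2A^-12 - 2A^-8 + 2A^-4 - 1 + 2A^4 + A^12; writhe +4
components 3, writhe +4 (12 crossings)
linking number lk(C1,C2) = +3
lk(C1,C3): 0
lk(C2,C3) = -1
3-colorings: 9 of 3^12, det 12 — tricolorable
note: w = +4 shifts under R1 moves; the (-A^3)^(-4) factor cancels that in V


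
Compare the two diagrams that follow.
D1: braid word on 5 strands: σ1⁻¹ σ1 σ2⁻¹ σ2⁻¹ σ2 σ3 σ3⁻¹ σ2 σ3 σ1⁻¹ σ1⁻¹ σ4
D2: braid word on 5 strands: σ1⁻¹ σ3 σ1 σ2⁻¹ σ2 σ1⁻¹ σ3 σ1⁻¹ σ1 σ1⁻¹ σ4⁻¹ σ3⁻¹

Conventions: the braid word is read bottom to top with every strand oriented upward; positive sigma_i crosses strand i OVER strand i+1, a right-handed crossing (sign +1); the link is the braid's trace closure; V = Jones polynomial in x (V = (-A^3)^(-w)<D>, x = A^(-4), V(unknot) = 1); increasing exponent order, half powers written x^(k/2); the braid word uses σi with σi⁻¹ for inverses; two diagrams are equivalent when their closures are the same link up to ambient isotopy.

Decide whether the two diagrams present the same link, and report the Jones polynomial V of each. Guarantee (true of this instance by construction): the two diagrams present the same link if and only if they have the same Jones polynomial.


same link: yes
V(D1) = x^-3 + x^-2 + x^-1 + 1  [12 crossings, <D> = 1 + A^4 + A^8 + A^12, w = 0]
V(D2) = x^-3 + x^-2 + x^-1 + 1  [12 crossings, <D> = A^-6 + A^-2 + A^2 + A^6, w = -2]
insight: from 12 to 12 crossings by R-moves: one link, two diagrams


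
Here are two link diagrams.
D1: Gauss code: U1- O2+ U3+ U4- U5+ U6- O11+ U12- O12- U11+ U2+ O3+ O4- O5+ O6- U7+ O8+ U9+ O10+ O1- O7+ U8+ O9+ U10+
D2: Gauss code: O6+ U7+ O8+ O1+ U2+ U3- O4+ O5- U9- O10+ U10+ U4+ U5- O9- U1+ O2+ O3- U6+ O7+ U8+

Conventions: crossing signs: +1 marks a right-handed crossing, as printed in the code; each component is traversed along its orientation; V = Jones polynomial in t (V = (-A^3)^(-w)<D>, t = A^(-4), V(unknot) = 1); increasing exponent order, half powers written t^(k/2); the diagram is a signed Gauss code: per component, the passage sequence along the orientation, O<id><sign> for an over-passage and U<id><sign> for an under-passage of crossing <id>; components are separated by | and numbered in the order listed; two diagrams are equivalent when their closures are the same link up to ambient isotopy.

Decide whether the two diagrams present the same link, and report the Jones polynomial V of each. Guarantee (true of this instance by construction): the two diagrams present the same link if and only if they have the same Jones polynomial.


equivalent: yes
V(D1) = t + t^3 - t^4  (w +4, c 12, <D> = -A^-4 + 1 + A^8)
V(D2) = t + t^3 - t^4  [10 crossings, <D> = -A^-4 + 1 + A^8, w = +4]
key observation: from 12 to 10 crossings by R-moves: one link, two diagrams


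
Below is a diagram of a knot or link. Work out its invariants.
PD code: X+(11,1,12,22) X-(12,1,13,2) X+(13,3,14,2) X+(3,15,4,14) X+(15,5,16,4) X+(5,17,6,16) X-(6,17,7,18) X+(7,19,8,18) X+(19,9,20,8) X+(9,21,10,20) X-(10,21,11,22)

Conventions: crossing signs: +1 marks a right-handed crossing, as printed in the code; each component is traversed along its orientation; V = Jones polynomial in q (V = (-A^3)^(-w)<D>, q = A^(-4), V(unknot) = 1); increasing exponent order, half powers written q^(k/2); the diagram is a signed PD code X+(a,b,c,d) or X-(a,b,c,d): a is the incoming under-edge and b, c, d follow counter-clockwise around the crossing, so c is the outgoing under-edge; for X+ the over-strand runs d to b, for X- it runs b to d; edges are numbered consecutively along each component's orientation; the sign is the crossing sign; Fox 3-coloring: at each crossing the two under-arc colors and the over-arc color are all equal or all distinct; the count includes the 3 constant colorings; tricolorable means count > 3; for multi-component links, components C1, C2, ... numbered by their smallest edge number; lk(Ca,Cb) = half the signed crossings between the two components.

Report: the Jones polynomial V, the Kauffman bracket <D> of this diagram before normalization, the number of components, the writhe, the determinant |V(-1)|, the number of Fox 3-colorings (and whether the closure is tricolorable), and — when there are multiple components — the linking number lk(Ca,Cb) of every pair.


Jones polynomial: V(q) = q^2 + q^4 - q^5 + q^6 - q^7
<D> = A^-13 - A^-9 + A^-5 - A^-1 - A^7; writhe +5
components 1, writhe +5 (11 crossings)
3-colorings: 3 of 3^11, det 5 — not tricolorable
note: w = +5 shifts under R1 moves; the (-A^3)^(-5) factor cancels that in V


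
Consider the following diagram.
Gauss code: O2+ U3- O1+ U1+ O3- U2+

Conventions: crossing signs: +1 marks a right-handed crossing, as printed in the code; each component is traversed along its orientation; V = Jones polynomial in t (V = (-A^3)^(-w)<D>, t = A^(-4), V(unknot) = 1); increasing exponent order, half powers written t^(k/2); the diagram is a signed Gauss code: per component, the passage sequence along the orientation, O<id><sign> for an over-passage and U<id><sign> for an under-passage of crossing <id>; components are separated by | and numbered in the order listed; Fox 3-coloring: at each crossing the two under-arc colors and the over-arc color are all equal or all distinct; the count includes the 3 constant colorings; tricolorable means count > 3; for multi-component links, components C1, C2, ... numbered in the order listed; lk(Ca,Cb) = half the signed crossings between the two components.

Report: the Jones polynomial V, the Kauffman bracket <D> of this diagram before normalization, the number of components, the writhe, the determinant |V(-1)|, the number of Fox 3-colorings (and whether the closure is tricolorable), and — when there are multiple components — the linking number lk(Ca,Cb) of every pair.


V = 1
<D> = -A^3 (w = +1)
1 component over 3 crossings, w = +1
3 Fox colorings among 3^3, |V(-1)| = 1: not tricolorable
why: w = +1 (over 3 crossings) is diagram-only; (-A^3)^(-1) removes it from V


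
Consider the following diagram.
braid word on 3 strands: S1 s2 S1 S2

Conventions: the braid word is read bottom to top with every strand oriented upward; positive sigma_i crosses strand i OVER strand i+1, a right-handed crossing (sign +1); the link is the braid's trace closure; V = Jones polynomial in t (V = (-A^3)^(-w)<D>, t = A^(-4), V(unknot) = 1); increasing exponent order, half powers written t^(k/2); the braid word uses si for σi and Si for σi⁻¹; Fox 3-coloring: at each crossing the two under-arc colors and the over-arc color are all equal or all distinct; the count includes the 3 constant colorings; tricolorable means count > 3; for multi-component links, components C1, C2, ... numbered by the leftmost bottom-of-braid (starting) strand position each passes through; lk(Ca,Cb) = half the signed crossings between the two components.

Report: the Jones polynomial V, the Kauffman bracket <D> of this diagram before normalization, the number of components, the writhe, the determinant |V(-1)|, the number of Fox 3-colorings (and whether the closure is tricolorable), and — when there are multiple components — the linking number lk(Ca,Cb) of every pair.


Jones polynomial: V(t) = 1
<D> = A^-6; writhe -2
components 1, writhe -2 (4 crossings)
3-colorings: 3 of 3^4, det 1 — not tricolorable
note: w = -2 shifts under R1 moves; the (-A^3)^(2) factor cancels that in V


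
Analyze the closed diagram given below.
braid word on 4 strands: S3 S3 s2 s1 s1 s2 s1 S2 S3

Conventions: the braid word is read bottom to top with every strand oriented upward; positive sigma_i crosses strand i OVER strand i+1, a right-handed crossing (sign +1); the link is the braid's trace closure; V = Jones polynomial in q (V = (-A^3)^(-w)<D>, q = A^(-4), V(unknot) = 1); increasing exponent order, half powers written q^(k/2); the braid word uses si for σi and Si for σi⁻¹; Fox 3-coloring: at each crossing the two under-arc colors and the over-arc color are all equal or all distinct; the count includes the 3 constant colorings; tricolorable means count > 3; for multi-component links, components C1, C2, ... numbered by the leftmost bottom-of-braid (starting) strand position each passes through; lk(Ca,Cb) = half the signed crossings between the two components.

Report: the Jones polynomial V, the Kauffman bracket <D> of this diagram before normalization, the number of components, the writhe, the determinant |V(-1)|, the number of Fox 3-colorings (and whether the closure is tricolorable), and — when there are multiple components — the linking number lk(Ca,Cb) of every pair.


Jones polynomial: V(q) = -q^-3 + q^-2 - q^-1 + 3 - q + q^2 - q^3
<D> = A^-9 - A^-5 + A^-1 - 3A^3 + A^7 - A^11 + A^15; writhe +1
components 1, writhe +1 (9 crossings)
3-colorings: 27 of 3^9, det 9 — tricolorable
note: V spans 6 powers of q: at least 6 crossings in any diagram


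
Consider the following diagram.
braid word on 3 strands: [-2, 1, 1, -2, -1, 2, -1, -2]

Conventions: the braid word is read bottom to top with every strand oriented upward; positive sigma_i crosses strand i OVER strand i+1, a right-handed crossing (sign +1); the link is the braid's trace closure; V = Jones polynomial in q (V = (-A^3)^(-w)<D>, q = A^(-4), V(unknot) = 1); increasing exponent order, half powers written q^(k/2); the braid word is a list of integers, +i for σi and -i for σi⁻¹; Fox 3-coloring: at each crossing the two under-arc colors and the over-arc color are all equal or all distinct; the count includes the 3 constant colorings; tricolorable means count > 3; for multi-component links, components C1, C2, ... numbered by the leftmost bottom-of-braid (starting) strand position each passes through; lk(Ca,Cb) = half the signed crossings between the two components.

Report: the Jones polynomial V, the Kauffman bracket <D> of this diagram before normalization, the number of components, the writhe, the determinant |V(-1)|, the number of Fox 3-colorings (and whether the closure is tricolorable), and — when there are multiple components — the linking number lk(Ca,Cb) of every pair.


Jones polynomial: V(q) = -q^-5 + q^-4 - q^-3 + 2q^-2 - q^-1 + 2 - q
<D> = -A^-10 + 2A^-6 - A^-2 + 2A^2 - A^6 + A^10 - A^14; writhe -2
components 1, writhe -2 (8 crossings)
3-colorings: 9 of 3^8, det 9 — tricolorable
note: w = -2 (over 8 crossings) is diagram-only; (-A^3)^(2) removes it from V


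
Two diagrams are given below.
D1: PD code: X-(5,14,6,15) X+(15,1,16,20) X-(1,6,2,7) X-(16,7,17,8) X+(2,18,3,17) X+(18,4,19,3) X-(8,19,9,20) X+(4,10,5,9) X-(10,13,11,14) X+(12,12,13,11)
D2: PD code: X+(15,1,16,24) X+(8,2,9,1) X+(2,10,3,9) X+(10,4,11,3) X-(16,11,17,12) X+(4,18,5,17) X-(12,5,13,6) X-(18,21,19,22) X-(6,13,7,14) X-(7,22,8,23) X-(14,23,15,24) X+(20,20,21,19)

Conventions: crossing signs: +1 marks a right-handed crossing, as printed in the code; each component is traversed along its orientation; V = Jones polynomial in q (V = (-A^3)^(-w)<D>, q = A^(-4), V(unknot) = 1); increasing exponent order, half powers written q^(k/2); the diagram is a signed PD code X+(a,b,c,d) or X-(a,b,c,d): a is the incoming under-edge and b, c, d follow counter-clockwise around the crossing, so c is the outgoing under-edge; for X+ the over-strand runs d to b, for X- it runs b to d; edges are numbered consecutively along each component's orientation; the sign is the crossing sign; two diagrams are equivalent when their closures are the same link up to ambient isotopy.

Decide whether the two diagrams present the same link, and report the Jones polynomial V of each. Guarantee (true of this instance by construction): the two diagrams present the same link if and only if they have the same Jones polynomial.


same link: no
V(D1) = 1  [10 crossings, <D> = 1, w = 0]
D2 (bracket -A^-12 + 2A^-8 - 2A^-4 + 3 - 2A^4 + 2A^8 - A^12; 12 crossings at w = 0): V = -q^-3 + 2q^-2 - 2q^-1 + 3 - 2q + 2q^2 - q^3
note: comparing 2 Jones polynomials yields 2 groups


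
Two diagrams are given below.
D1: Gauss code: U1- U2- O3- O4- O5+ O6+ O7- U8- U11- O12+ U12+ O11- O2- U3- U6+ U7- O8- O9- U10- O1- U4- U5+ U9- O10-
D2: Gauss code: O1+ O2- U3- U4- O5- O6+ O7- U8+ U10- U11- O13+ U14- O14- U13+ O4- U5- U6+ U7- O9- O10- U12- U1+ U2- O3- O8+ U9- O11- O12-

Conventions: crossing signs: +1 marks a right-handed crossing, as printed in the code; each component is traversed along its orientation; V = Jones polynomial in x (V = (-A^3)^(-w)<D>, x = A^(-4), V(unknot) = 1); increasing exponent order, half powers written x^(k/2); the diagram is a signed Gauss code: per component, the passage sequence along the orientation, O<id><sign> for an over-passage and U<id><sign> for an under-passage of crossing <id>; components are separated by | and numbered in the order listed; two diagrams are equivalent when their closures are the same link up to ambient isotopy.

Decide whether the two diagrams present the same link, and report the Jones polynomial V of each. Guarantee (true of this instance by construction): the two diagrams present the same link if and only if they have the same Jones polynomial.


same link: yes
V(D1) = x^-8 - 2x^-7 + x^-6 - 2x^-5 + 2x^-4 + x^-2  [12 crossings, <D> = A^-10 + 2A^-2 - 2A^2 + A^6 - 2A^10 + A^14, w = -6]
V(D2) = x^-8 - 2x^-7 + x^-6 - 2x^-5 + 2x^-4 + x^-2  [14 crossings, <D> = A^-10 + 2A^-2 - 2A^2 + A^6 - 2A^10 + A^14, w = -6]
insight: from 12 to 14 crossings by R-moves: one link, two diagrams


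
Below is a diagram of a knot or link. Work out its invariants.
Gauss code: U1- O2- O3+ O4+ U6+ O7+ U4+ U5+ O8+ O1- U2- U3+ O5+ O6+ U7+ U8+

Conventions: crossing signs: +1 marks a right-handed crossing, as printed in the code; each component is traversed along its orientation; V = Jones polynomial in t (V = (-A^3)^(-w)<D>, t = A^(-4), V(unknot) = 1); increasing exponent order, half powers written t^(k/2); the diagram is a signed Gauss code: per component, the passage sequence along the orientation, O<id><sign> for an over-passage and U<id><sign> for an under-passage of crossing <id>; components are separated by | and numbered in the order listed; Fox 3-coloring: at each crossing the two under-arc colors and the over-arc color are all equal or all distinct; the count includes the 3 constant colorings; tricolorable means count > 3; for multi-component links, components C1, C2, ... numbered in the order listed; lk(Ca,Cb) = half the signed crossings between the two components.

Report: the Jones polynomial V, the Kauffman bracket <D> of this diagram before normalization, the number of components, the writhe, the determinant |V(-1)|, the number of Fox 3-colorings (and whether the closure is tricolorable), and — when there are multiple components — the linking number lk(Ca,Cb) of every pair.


Jones polynomial: V(t) = t + t^3 - t^4
<D> = -A^-4 + 1 + A^8; writhe +4
components 1, writhe +4 (8 crossings)
3-colorings: 9 of 3^8, det 3 — tricolorable
note: w = +4 (over 8 crossings) is diagram-only; (-A^3)^(-4) removes it from V


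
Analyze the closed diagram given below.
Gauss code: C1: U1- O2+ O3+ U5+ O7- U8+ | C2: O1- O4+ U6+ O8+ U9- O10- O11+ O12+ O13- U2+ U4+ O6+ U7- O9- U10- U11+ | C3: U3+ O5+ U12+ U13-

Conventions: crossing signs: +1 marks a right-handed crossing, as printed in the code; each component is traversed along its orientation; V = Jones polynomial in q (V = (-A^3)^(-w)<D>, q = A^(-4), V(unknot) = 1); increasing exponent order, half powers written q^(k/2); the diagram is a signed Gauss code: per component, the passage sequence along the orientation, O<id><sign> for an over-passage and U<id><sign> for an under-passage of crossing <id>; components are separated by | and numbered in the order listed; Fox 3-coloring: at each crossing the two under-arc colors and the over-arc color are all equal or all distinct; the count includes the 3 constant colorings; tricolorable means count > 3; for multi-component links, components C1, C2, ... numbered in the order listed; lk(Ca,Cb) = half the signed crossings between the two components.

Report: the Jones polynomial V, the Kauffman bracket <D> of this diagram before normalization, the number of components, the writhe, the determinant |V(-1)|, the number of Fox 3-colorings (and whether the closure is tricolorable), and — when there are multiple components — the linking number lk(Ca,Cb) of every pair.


V = q^-1 - 1 + 3q - 2q^2 + 4q^3 - 2q^4 + 2q^5 - q^6
<D> = A^-15 - 2A^-11 + 2A^-7 - 4A^-3 + 2A - 3A^5 + A^9 - A^13 (w = +3)
3 components over 13 crossings, w = +3
lk(C1,C2): 0
lk(C1,C3) = +1
linking number lk(C2,C3) = 0
3 Fox colorings among 3^13, |V(-1)| = 16: not tricolorable
why: w = +3 (over 13 crossings) is diagram-only; (-A^3)^(-3) removes it from V


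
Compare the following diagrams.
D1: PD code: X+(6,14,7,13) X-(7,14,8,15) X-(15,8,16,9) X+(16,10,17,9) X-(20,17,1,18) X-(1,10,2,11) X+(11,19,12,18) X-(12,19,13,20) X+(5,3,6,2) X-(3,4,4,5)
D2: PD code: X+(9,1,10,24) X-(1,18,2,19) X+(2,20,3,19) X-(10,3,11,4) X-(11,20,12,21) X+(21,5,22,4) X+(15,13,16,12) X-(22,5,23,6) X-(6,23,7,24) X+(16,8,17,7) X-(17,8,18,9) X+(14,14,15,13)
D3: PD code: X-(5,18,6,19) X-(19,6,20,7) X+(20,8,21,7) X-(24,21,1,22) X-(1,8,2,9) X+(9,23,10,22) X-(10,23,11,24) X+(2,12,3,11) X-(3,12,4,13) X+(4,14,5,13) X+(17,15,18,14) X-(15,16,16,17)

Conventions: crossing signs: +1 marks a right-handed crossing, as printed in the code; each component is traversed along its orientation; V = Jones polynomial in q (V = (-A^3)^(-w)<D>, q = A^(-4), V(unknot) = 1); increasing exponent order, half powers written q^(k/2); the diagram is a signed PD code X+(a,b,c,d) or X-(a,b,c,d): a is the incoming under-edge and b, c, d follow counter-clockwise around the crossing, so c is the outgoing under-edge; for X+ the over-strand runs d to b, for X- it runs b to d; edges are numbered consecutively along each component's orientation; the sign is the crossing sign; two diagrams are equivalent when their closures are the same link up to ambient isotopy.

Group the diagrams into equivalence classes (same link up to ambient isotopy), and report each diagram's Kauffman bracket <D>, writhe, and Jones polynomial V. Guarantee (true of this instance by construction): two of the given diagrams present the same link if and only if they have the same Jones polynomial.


grouping into links: {D1, D2, D3}
V(D1) = 1  (w -2, c 10, <D> = A^-6)
D2 (bracket 1; 12 crossings at w = 0): V = 1
V(D3) = 1  (w -2, c 12, <D> = A^-6)
key observation: one V(q) for all 3 diagrams — one class (guaranteed)


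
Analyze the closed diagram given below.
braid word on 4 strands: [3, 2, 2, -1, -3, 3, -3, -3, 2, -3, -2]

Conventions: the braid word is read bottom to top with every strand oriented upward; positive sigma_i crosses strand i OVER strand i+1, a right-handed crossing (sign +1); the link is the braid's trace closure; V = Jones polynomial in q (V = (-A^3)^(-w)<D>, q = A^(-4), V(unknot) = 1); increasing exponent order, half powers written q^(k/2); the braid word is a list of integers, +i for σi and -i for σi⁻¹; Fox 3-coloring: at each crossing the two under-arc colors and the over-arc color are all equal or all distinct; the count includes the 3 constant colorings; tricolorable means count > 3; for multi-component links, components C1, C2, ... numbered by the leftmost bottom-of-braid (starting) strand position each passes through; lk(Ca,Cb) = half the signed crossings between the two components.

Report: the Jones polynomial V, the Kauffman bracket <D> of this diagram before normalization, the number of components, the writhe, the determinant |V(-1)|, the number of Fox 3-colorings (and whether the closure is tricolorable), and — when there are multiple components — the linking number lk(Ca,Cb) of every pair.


Jones polynomial: V(q) = -q^-3 + 2q^-2 - 2q^-1 + 3 - 2q + 2q^2 - q^3
<D> = A^-15 - 2A^-11 + 2A^-7 - 3A^-3 + 2A - 2A^5 + A^9; writhe -1
components 1, writhe -1 (11 crossings)
3-colorings: 3 of 3^11, det 13 — not tricolorable
note: inverse pairs cancel, leaving σ3 σ2 σ2 σ1⁻¹ σ3⁻¹ σ3⁻¹ σ2 σ3⁻¹ σ2⁻¹


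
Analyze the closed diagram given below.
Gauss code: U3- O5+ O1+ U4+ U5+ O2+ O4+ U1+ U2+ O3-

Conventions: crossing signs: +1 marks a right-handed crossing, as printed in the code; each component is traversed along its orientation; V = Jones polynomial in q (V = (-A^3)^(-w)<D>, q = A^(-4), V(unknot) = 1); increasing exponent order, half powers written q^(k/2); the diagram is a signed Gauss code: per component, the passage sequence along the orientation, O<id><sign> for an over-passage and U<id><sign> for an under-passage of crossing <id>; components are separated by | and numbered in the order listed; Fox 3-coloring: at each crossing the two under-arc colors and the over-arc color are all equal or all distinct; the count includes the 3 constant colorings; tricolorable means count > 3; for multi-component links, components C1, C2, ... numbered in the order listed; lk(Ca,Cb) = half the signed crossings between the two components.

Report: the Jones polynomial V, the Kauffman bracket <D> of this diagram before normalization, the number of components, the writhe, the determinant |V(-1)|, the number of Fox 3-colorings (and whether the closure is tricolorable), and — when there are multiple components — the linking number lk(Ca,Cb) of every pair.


V(q) = q + q^3 - q^4
bracket: A^-7 - A^-3 - A^5, w = +3
1 component, writhe +3, over 5 crossings
det 3, colorings 9 of 3^5 — tricolorable
observation: V spans 3 powers of q: at least 3 crossings in any diagram


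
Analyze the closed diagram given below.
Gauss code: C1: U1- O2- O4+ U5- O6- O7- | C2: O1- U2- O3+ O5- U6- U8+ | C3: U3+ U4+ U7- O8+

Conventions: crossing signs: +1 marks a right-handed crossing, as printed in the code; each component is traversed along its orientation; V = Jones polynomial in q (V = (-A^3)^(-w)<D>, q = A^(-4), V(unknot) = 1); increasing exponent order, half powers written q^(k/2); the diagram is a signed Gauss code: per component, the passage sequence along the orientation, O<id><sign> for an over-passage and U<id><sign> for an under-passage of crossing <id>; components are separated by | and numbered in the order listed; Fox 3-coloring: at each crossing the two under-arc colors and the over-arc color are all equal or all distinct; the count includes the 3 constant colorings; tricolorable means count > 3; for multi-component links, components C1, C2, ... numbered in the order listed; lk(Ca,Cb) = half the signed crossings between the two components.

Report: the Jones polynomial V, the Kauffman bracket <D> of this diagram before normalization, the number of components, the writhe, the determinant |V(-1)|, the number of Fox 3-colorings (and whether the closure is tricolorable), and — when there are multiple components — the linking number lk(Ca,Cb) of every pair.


Jones polynomial: V(q) = q^-5 - q^-4 + 2q^-3 - q^-2 + 2q^-1 + q
<D> = A^-10 + 2A^-2 - A^2 + 2A^6 - A^10 + A^14; writhe -2
components 3, writhe -2 (8 crossings)
linking number lk(C1,C2) = -2
lk(C1,C3): 0
lk(C2,C3) = +1
3-colorings: 3 of 3^8, det 8 — not tricolorable
note: span 6 respects span(V) <= c + mu - 1 = 10 for this 3-component diagram


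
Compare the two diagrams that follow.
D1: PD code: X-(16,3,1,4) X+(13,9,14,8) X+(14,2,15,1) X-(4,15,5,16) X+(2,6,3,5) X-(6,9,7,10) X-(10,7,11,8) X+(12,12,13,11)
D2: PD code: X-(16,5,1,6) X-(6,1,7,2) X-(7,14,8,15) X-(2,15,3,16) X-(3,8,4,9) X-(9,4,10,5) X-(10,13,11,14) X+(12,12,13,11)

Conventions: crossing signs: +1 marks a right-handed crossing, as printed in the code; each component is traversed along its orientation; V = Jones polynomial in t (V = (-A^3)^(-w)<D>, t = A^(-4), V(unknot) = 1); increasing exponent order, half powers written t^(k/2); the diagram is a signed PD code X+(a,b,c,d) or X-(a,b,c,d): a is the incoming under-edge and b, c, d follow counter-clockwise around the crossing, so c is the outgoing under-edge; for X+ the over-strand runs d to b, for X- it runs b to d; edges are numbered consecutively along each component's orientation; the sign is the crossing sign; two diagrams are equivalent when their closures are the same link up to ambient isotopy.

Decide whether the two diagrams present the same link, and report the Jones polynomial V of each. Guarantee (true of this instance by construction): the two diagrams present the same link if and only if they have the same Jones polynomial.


equivalent: no
V(D1) = t^-2 - t^-1 + 1 - t + t^2  (w 0, c 8, <D> = A^-8 - A^-4 + 1 - A^4 + A^8)
V(D2) = -t^-7 + t^-6 - t^-5 + t^-4 + t^-2  (w -6, c 8, <D> = A^-10 + A^-2 - A^2 + A^6 - A^10)
why: V(t) takes 2 values over 2 diagrams, fixing the grouping


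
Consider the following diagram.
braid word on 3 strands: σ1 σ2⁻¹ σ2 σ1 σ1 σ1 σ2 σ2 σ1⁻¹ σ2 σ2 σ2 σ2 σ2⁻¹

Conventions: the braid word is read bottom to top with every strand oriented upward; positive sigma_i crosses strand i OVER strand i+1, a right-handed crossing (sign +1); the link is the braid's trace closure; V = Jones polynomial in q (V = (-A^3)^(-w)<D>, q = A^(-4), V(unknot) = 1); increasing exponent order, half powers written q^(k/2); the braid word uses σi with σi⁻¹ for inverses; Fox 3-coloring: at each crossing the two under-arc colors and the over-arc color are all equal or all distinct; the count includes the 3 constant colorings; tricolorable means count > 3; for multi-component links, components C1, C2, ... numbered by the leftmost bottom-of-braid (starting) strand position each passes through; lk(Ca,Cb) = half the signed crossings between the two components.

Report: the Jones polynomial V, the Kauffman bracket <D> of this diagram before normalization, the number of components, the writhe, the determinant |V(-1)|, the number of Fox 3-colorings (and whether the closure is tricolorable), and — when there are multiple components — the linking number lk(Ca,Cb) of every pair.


V = q^3 - q^4 + 4q^5 - 5q^6 + 6q^7 - 7q^8 + 6q^9 - 5q^10 + 3q^11 - q^12
<D> = -A^-24 + 3A^-20 - 5A^-16 + 6A^-12 - 7A^-8 + 6A^-4 - 5 + 4A^4 - A^8 + A^12 (w = +8)
1 component over 14 crossings, w = +8
9 Fox colorings among 3^14, |V(-1)| = 39: tricolorable
why: w = +8 shifts under R1 moves; the (-A^3)^(-8) factor cancels that in V


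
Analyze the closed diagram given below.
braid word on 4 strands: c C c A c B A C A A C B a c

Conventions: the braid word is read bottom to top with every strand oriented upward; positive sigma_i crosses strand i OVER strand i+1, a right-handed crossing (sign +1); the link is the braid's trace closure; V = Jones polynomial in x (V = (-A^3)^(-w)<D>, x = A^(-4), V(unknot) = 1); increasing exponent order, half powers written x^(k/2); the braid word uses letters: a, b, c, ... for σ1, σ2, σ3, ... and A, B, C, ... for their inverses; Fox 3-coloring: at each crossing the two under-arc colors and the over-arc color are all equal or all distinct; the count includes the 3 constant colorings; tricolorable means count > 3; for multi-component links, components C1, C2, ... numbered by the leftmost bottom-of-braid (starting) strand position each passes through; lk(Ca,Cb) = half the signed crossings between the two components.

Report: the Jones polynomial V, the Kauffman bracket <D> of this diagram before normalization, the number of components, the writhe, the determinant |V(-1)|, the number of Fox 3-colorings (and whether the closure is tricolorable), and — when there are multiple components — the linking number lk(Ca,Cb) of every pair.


V = x^(-15/2) - x^(-13/2) + x^(-11/2) - 2x^(-9/2) + x^(-7/2) - 3x^(-5/2) + x^(-3/2) - x^(-1/2) + x^(1/2)
<D> = A^-14 - A^-10 + A^-6 - 3A^-2 + A^2 - 2A^6 + A^10 - A^14 + A^18 (w = -4)
2 components over 14 crossings, w = -4
lk(C1,C2): -2
9 Fox colorings among 3^14, |V(-1)| = 12: tricolorable
why: inverse pairs cancel, leaving σ3 σ1⁻¹ σ3 σ2⁻¹ σ1⁻¹ σ3⁻¹ σ1⁻¹ σ1⁻¹ σ3⁻¹ σ2⁻¹ σ1 σ3
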